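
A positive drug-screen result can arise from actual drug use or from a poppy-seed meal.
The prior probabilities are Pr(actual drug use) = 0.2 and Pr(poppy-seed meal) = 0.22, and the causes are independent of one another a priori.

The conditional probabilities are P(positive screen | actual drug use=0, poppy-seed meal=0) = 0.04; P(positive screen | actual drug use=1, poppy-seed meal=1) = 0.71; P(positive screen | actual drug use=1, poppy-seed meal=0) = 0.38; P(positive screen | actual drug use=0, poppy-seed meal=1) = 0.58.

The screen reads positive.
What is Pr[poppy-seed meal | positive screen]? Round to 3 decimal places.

Pr[poppy-seed meal | positive screen] ≈ 0.613

P(positive screen) = 0.04×0.8×0.78 + 0.58×0.8×0.22 + 0.38×0.2×0.78 + 0.71×0.2×0.22 = 0.024960 + 0.102080 + 0.059280 + 0.031240 = 0.217560
Of this, 0.133320 comes from 0.102080 + 0.031240 (the poppy-seed meal=true cases).
So P(poppy-seed meal | positive screen) = 0.133320/0.217560 ≈ 0.613.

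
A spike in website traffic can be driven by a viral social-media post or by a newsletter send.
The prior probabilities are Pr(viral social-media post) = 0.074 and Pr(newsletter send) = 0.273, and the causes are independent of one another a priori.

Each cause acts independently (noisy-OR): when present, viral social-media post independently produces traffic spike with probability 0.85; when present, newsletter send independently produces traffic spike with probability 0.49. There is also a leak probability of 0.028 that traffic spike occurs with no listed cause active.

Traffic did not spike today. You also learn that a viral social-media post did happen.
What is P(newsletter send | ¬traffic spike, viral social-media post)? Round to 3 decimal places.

P(newsletter send | ¬traffic spike, viral social-media post) ≈ 0.161

Under noisy-OR, P(traffic spike | causes) = 1 − (1−0.028)·∏(1−qᵢ) over the active causes.
For the numerator, keep only newsletter send=true terms: 0.074358·0.273 = 0.020300
The normalizing constant is 0.1458·0.727 + 0.074358·0.273 = 0.126297
P(newsletter send | ¬traffic spike, viral social-media post) = 0.020300/0.126297 ≈ 0.161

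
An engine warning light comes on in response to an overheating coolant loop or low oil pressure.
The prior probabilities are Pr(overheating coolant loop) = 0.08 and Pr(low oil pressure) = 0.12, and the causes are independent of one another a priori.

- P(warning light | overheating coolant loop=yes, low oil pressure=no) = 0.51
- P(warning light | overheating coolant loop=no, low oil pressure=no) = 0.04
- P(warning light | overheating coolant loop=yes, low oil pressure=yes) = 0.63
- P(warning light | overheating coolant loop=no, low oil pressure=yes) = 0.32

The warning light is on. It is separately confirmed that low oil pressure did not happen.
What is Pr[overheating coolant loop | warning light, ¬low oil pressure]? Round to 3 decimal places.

By total probability over both values of overheating coolant loop:
  P(warning light | ¬low oil pressure) = 0.04·0.92 + 0.51·0.08
        = 0.036800 + 0.040800 = 0.077600
Keeping only the overheating coolant loop-present terms gives 0.040800, so
  P(overheating coolant loop | warning light, ¬low oil pressure) = 0.040800 / 0.077600 ≈ 0.526

Pr[overheating coolant loop | warning light, ¬low oil pressure] ≈ 0.526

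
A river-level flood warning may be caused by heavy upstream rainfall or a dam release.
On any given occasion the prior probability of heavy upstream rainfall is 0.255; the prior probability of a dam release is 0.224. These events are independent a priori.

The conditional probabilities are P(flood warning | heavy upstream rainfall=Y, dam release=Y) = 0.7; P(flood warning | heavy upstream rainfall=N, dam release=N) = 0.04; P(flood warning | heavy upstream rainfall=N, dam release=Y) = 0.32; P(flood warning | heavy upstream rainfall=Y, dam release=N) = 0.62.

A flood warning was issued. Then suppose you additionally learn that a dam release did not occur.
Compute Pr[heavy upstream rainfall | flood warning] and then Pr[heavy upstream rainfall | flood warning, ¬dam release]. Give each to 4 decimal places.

Pr[heavy upstream rainfall | flood warning] ≈ 0.6801; Pr[heavy upstream rainfall | flood warning, ¬dam release] ≈ 0.8414

Enumerate the 4 (heavy upstream rainfall, dam release) configurations and weight by the priors:
  P(flood warning) = 0.04*0.745*0.776 + 0.32*0.745*0.224 + 0.62*0.255*0.776 + 0.7*0.255*0.224
        = 0.023125 + 0.053402 + 0.122686 + 0.039984 = 0.239197
The terms with heavy upstream rainfall present sum to 0.162670, so
  P(heavy upstream rainfall | flood warning) = 0.162670 / 0.239197 ≈ 0.6801

Now condition on the additional information:
Numerator (weight on configurations with heavy upstream rainfall): 0.62·0.255 = 0.158100
Normalizer over all consistent configurations: 0.04·0.745 + 0.62·0.255 = 0.187900
P(heavy upstream rainfall | flood warning, ¬dam release) = 0.158100/0.187900 ≈ 0.8414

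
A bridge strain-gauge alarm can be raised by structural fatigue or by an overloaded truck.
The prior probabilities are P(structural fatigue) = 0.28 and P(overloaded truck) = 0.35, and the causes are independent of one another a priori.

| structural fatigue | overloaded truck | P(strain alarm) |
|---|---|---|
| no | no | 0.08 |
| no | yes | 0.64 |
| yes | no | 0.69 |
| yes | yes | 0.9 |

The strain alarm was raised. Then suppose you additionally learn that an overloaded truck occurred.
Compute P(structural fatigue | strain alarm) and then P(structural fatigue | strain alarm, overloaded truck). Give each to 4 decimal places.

P(structural fatigue | strain alarm) ≈ 0.5183; P(structural fatigue | strain alarm, overloaded truck) ≈ 0.3535

P(strain alarm) = 0.08*0.72*0.65 + 0.64*0.72*0.35 + 0.69*0.28*0.65 + 0.9*0.28*0.35 = 0.037440 + 0.161280 + 0.125580 + 0.088200 = 0.412500
Of this, 0.213780 comes from 0.125580 + 0.088200 (the structural fatigue=true cases).
P(structural fatigue | strain alarm) = 0.213780 / 0.412500 ≈ 0.5183

With the extra evidence:
For the numerator, keep only structural fatigue=true terms: 0.9*0.28 = 0.252000
Denominator P(strain alarm | overloaded truck): 0.64*0.72 + 0.9*0.28 = 0.712800
P(structural fatigue | strain alarm, overloaded truck) = 0.252000/0.712800 ≈ 0.3535
The drop from 0.5183 to 0.3535 is the explaining-away (discounting) effect.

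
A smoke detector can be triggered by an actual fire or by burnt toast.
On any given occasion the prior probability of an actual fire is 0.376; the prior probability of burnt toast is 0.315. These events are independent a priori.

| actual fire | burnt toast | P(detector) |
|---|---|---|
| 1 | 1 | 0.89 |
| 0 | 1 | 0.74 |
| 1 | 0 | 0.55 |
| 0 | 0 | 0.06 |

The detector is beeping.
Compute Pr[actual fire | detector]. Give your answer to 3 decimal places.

Weight on actual fire=true, given the evidence: 0.141658 + 0.105412 = 0.247070
Denominator P(detector): 0.06×0.624×0.685 + 0.74×0.624×0.315 + 0.55×0.376×0.685 + 0.89×0.376×0.315 = 0.418170
Posterior = 0.247070 / 0.418170 ≈ 0.591

Pr[actual fire | detector] ≈ 0.591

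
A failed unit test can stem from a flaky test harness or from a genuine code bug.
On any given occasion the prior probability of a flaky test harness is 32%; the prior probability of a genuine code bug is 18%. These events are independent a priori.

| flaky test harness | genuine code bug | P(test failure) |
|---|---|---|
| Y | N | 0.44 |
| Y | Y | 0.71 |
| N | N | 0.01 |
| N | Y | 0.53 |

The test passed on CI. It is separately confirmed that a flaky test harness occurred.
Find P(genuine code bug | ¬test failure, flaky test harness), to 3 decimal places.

Enumerate both values of genuine code bug and weight by the priors:
  P(¬test failure | flaky test harness) = 0.56×0.82 + 0.29×0.18
        = 0.459200 + 0.052200 = 0.511400
Configurations with genuine code bug contribute 0.052200, so
  P(genuine code bug | ¬test failure, flaky test harness) = 0.052200 / 0.511400 ≈ 0.102

P(genuine code bug | ¬test failure, flaky test harness) ≈ 0.102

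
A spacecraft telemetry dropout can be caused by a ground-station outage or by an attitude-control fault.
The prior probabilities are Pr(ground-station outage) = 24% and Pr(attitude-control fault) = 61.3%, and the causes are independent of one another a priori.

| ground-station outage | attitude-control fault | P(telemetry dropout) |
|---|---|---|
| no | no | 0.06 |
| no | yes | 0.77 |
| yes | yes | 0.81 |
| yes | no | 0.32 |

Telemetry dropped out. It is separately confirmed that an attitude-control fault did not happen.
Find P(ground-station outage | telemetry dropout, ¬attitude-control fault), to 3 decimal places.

P(ground-station outage | telemetry dropout, ¬attitude-control fault) ≈ 0.627

Sum P(telemetry dropout|·) weighted by the priors over both values of ground-station outage:
  P(telemetry dropout | ¬attitude-control fault) = 0.06*0.76 + 0.32*0.24
        = 0.045600 + 0.076800 = 0.122400
The terms with ground-station outage present sum to 0.076800, so
  P(ground-station outage | telemetry dropout, ¬attitude-control fault) = 0.076800 / 0.122400 ≈ 0.627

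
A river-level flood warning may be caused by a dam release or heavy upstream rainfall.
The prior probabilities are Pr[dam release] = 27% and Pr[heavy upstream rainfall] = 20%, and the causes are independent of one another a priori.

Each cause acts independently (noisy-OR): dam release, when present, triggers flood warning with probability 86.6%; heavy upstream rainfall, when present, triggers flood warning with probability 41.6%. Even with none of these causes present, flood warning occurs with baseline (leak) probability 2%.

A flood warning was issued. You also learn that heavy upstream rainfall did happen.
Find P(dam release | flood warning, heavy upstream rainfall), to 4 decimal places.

Under noisy-OR, P(flood warning | causes) = 1 − (1−0.02)·∏(1−qᵢ) over the active causes.
For the numerator, keep only dam release=true terms: 0.923309*0.27 = 0.249293
Denominator P(flood warning | heavy upstream rainfall): 0.42768*0.73 + 0.923309*0.27 = 0.561499
P(dam release | flood warning, heavy upstream rainfall) = 0.249293/0.561499 ≈ 0.4440

P(dam release | flood warning, heavy upstream rainfall) ≈ 0.4440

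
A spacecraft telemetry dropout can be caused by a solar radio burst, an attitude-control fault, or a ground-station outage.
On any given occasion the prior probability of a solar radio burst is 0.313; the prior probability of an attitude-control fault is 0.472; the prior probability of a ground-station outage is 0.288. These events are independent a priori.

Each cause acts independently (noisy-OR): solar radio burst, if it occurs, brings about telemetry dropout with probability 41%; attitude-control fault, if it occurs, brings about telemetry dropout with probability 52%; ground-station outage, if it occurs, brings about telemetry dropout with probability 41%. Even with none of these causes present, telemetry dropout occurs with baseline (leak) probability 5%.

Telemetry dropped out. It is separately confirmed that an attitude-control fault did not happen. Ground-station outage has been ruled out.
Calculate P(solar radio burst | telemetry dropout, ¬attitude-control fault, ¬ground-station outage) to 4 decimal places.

P(solar radio burst | telemetry dropout, ¬attitude-control fault, ¬ground-station outage) ≈ 0.8002

Under noisy-OR, P(telemetry dropout | causes) = 1 − (1−0.05)·∏(1−qᵢ) over the active causes.
By total probability over both values of solar radio burst:
  P(telemetry dropout | ¬attitude-control fault, ¬ground-station outage) = 0.05·0.687 + 0.4395·0.313
        = 0.034350 + 0.137564 = 0.171914
The terms with solar radio burst present sum to 0.137564, so
  P(solar radio burst | telemetry dropout, ¬attitude-control fault, ¬ground-station outage) = 0.137564 / 0.171914 ≈ 0.8002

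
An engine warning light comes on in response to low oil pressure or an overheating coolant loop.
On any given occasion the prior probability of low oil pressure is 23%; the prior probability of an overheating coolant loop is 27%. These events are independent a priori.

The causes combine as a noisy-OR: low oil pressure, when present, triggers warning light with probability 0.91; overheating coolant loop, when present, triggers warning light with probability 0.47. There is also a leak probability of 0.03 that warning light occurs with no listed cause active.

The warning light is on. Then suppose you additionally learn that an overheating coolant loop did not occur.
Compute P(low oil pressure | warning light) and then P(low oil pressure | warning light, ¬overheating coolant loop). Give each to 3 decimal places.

P(low oil pressure | warning light) ≈ 0.643; P(low oil pressure | warning light, ¬overheating coolant loop) ≈ 0.901

Under noisy-OR, P(warning light | causes) = 1 − (1−0.03)·∏(1−qᵢ) over the active causes.
Enumerate the 4 (low oil pressure, overheating coolant loop) configurations and weight by the priors:
  P(warning light) = 0.03·0.77·0.73 + 0.4859·0.77·0.27 + 0.9127·0.23·0.73 + 0.953731·0.23·0.27
        = 0.016863 + 0.101019 + 0.153242 + 0.059227 = 0.330351
Configurations with low oil pressure contribute 0.212469, so
  P(low oil pressure | warning light) = 0.212469 / 0.330351 ≈ 0.643

Now condition on the additional information:
Enumerate both values of low oil pressure and weight by the priors:
  P(warning light | ¬overheating coolant loop) = 0.03·0.77 + 0.9127·0.23
        = 0.023100 + 0.209921 = 0.233021
The terms with low oil pressure present sum to 0.209921, so
  P(low oil pressure | warning light, ¬overheating coolant loop) = 0.209921 / 0.233021 ≈ 0.901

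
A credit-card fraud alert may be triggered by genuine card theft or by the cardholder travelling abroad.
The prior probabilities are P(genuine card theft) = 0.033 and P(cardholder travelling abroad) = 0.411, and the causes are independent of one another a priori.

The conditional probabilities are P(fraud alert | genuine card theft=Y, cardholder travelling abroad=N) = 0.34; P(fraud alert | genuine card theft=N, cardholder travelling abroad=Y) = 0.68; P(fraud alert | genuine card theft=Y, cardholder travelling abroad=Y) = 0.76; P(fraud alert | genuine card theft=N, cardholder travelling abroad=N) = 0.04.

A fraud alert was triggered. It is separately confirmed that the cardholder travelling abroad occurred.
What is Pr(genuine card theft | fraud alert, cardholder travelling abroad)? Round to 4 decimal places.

Pr(genuine card theft | fraud alert, cardholder travelling abroad) ≈ 0.0367

P(fraud alert | cardholder travelling abroad) = 0.68·0.967 + 0.76·0.033 = 0.657560 + 0.025080 = 0.682640
Restricting to configurations with genuine card theft present: 0.76·0.033 = 0.025080.
P(genuine card theft | fraud alert, cardholder travelling abroad) = 0.025080 / 0.682640 ≈ 0.0367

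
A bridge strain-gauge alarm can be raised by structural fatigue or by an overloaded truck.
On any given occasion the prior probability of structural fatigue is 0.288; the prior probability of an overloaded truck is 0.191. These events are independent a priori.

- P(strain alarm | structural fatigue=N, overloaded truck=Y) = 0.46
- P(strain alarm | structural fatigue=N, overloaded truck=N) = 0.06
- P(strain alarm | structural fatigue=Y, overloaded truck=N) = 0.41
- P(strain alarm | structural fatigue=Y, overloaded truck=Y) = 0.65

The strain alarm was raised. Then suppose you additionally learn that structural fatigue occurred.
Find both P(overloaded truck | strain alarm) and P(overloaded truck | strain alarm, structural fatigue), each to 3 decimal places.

Enumerate the 4 (structural fatigue, overloaded truck) configurations and weight by the priors:
  P(strain alarm) = 0.06*0.712*0.809 + 0.46*0.712*0.191 + 0.41*0.288*0.809 + 0.65*0.288*0.191
        = 0.034560 + 0.062556 + 0.095527 + 0.035755 = 0.228398
Configurations with overloaded truck contribute 0.098311, so
  P(overloaded truck | strain alarm) = 0.098311 / 0.228398 ≈ 0.430

Now also conditioning on structural fatigue=true:
Numerator (weight on configurations with overloaded truck): 0.65*0.191 = 0.124150
Denominator P(strain alarm | structural fatigue): 0.41*0.809 + 0.65*0.191 = 0.455840
Posterior = 0.124150 / 0.455840 ≈ 0.272

P(overloaded truck | strain alarm) ≈ 0.430; P(overloaded truck | strain alarm, structural fatigue) ≈ 0.272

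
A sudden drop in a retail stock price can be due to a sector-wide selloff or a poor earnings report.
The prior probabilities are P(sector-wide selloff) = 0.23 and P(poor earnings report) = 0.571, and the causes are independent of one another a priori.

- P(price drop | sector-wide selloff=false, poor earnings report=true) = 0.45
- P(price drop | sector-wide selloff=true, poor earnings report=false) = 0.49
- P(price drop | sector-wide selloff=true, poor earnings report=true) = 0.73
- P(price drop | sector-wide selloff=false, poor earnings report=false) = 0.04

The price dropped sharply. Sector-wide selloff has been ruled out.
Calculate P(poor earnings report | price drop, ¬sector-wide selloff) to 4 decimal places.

P(poor earnings report | price drop, ¬sector-wide selloff) ≈ 0.9374

For the numerator, keep only poor earnings report=true terms: 0.45*0.571 = 0.256950
Normalizer over all consistent configurations: 0.04*0.429 + 0.45*0.571 = 0.274110
P(poor earnings report | price drop, ¬sector-wide selloff) = 0.256950/0.274110 ≈ 0.9374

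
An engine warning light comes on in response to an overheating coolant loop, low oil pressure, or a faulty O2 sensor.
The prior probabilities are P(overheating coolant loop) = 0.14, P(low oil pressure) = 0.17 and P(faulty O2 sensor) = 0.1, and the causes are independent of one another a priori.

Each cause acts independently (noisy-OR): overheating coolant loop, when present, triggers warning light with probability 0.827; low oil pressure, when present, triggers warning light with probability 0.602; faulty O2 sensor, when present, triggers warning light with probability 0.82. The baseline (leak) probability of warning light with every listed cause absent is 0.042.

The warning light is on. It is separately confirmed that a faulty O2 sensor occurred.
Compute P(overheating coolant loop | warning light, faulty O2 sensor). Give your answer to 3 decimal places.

P(overheating coolant loop | warning light, faulty O2 sensor) ≈ 0.158

Under noisy-OR, P(warning light | causes) = 1 − (1−0.042)·∏(1−qᵢ) over the active causes.
Sum P(warning light|·) weighted by the priors over the 4 (overheating coolant loop, low oil pressure) configurations:
  P(warning light | faulty O2 sensor) = 0.82756·0.86·0.83 + 0.931369·0.86·0.17 + 0.970168·0.14·0.83 + 0.988127·0.14·0.17
        = 0.590712 + 0.136166 + 0.112734 + 0.023517 = 0.863129
Keeping only the overheating coolant loop-present terms gives 0.136251, so
  P(overheating coolant loop | warning light, faulty O2 sensor) = 0.136251 / 0.863129 ≈ 0.158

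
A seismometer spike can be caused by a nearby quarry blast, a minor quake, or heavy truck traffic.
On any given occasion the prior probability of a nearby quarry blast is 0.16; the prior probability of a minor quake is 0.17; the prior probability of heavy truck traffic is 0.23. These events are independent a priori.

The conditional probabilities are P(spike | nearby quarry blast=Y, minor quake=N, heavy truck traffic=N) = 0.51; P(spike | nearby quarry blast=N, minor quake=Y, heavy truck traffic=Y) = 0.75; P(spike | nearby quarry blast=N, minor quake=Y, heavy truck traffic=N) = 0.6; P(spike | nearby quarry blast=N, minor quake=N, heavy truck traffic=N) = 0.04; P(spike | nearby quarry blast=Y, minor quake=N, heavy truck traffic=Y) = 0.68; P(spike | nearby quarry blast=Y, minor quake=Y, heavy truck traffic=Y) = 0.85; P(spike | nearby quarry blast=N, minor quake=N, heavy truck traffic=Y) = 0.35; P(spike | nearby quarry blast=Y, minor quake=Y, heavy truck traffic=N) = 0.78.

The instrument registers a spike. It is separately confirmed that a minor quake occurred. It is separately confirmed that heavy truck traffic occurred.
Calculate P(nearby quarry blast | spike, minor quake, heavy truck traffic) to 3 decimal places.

By total probability over both values of nearby quarry blast:
  P(spike | minor quake, heavy truck traffic) = 0.75*0.84 + 0.85*0.16
        = 0.630000 + 0.136000 = 0.766000
Keeping only the nearby quarry blast-present terms gives 0.136000, so
  P(nearby quarry blast | spike, minor quake, heavy truck traffic) = 0.136000 / 0.766000 ≈ 0.178

P(nearby quarry blast | spike, minor quake, heavy truck traffic) ≈ 0.178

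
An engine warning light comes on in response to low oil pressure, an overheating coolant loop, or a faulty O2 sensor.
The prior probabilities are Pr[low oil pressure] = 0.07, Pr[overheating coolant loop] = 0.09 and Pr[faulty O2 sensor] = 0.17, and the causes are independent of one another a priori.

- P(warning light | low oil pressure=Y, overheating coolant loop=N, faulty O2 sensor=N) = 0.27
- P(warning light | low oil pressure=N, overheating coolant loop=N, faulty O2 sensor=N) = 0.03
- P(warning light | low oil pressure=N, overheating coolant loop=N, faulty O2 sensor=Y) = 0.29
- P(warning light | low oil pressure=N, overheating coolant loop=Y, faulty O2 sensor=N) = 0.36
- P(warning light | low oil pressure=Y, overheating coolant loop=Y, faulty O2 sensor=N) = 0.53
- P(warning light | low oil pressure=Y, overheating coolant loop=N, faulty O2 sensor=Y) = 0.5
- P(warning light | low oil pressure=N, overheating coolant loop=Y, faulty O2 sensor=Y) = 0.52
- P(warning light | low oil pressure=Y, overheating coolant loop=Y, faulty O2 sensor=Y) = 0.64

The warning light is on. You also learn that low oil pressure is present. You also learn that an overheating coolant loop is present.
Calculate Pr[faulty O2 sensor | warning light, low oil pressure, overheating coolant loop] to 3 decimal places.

Pr[faulty O2 sensor | warning light, low oil pressure, overheating coolant loop] ≈ 0.198

P(warning light | low oil pressure, overheating coolant loop) = 0.53×0.83 + 0.64×0.17 = 0.439900 + 0.108800 = 0.548700
Of this, 0.108800 comes from 0.64×0.17 (the faulty O2 sensor=true cases).
Hence the posterior is 0.108800/0.548700 ≈ 0.198.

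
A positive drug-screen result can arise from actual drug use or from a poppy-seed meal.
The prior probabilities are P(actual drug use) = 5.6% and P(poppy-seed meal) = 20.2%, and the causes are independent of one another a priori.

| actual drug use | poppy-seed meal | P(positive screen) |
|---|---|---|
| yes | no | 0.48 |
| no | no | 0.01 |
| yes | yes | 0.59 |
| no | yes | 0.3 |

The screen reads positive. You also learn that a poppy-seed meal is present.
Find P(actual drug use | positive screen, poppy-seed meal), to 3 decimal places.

P(actual drug use | positive screen, poppy-seed meal) ≈ 0.104

Numerator (weight on configurations with actual drug use): 0.59·0.056 = 0.033040
Denominator P(positive screen | poppy-seed meal): 0.3·0.944 + 0.59·0.056 = 0.316240
P(actual drug use | positive screen, poppy-seed meal) = 0.033040/0.316240 ≈ 0.104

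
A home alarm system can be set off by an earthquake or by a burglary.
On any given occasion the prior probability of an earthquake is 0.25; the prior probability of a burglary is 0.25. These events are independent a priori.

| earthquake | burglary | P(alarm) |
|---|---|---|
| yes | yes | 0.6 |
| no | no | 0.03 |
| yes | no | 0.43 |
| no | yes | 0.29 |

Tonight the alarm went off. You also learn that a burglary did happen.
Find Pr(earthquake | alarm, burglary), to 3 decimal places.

Pr(earthquake | alarm, burglary) ≈ 0.408

Numerator (weight on configurations with earthquake): 0.6·0.25 = 0.150000
Denominator P(alarm | burglary): 0.29·0.75 + 0.6·0.25 = 0.367500
P(earthquake | alarm, burglary) = 0.150000/0.367500 ≈ 0.408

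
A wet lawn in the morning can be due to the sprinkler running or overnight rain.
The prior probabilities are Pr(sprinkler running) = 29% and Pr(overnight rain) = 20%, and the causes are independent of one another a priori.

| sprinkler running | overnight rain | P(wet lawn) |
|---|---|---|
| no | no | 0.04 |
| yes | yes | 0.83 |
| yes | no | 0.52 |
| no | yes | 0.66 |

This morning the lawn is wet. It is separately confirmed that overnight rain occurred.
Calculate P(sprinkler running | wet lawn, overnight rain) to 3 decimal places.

P(wet lawn | overnight rain) = 0.66×0.71 + 0.83×0.29 = 0.468600 + 0.240700 = 0.709300
Restricting to configurations with sprinkler running present: 0.83×0.29 = 0.240700.
Hence the posterior is 0.240700/0.709300 ≈ 0.339.

P(sprinkler running | wet lawn, overnight rain) ≈ 0.339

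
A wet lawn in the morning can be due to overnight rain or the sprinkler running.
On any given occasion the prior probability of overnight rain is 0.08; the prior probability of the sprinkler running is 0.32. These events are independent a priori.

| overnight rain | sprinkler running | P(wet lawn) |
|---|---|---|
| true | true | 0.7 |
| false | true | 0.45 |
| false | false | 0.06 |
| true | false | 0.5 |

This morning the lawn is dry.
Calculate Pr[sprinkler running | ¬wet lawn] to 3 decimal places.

Pr[sprinkler running | ¬wet lawn] ≈ 0.216

By total probability over the 4 (overnight rain, sprinkler running) configurations:
  P(¬wet lawn) = 0.94*0.92*0.68 + 0.55*0.92*0.32 + 0.5*0.08*0.68 + 0.3*0.08*0.32
        = 0.588064 + 0.161920 + 0.027200 + 0.007680 = 0.784864
Keeping only the sprinkler running-present terms gives 0.169600, so
  P(sprinkler running | ¬wet lawn) = 0.169600 / 0.784864 ≈ 0.216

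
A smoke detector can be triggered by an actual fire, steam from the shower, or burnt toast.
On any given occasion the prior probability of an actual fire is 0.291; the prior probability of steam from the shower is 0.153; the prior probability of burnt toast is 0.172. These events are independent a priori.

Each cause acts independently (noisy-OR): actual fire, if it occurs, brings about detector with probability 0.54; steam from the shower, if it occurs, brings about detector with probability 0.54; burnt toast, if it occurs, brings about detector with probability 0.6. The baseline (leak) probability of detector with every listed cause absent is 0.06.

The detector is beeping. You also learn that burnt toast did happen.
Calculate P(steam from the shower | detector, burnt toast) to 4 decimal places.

P(steam from the shower | detector, burnt toast) ≈ 0.1843

Under noisy-OR, P(detector | causes) = 1 − (1−0.06)·∏(1−qᵢ) over the active causes.
P(detector | burnt toast) = 0.624×0.709×0.847 + 0.82704×0.709×0.153 + 0.82704×0.291×0.847 + 0.920438×0.291×0.153 = 0.374726 + 0.089715 + 0.203846 + 0.040981 = 0.709268
The steam from the shower-present share is 0.089715 + 0.040981 = 0.130696.
So P(steam from the shower | detector, burnt toast) = 0.130696/0.709268 ≈ 0.1843.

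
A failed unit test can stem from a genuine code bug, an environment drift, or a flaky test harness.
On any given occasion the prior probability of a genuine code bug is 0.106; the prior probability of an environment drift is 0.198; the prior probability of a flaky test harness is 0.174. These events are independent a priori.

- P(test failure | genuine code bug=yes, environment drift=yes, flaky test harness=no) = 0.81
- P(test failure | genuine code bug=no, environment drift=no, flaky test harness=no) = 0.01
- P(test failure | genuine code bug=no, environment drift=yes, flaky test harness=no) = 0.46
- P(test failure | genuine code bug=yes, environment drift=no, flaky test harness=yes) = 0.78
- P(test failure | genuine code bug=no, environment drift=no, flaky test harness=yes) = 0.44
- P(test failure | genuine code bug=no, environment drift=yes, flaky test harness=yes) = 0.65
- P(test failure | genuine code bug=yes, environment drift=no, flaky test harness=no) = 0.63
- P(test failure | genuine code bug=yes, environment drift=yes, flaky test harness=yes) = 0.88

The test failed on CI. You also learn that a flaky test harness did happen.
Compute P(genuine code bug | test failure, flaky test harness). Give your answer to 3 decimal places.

P(test failure | flaky test harness) = 0.44*0.894*0.802 + 0.65*0.894*0.198 + 0.78*0.106*0.802 + 0.88*0.106*0.198 = 0.315475 + 0.115058 + 0.066309 + 0.018469 = 0.515311
Restricting to configurations with genuine code bug present: 0.066309 + 0.018469 = 0.084778.
So P(genuine code bug | test failure, flaky test harness) = 0.084778/0.515311 ≈ 0.165.

P(genuine code bug | test failure, flaky test harness) ≈ 0.165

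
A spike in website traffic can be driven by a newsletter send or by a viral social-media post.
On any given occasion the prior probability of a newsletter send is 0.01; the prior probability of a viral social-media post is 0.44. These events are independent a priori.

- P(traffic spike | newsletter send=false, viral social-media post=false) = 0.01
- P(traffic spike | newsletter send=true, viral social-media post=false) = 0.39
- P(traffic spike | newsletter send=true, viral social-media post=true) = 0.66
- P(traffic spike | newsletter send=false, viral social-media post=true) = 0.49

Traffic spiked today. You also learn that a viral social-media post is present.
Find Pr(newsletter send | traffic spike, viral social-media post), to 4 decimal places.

Pr(newsletter send | traffic spike, viral social-media post) ≈ 0.0134

Enumerate both values of newsletter send and weight by the priors:
  P(traffic spike | viral social-media post) = 0.49×0.99 + 0.66×0.01
        = 0.485100 + 0.006600 = 0.491700
The terms with newsletter send present sum to 0.006600, so
  P(newsletter send | traffic spike, viral social-media post) = 0.006600 / 0.491700 ≈ 0.0134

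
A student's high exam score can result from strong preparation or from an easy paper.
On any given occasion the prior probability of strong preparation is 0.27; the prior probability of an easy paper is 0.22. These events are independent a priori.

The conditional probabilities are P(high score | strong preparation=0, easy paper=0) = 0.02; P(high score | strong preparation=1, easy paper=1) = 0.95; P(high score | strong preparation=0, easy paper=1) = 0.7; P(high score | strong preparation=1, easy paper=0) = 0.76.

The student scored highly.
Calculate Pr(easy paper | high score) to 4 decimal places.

Pr(easy paper | high score) ≈ 0.4962

Numerator (weight on configurations with easy paper): 0.112420 + 0.056430 = 0.168850
The normalizing constant is 0.02*0.73*0.78 + 0.7*0.73*0.22 + 0.76*0.27*0.78 + 0.95*0.27*0.22 = 0.340294
P(easy paper | high score) = 0.168850/0.340294 ≈ 0.4962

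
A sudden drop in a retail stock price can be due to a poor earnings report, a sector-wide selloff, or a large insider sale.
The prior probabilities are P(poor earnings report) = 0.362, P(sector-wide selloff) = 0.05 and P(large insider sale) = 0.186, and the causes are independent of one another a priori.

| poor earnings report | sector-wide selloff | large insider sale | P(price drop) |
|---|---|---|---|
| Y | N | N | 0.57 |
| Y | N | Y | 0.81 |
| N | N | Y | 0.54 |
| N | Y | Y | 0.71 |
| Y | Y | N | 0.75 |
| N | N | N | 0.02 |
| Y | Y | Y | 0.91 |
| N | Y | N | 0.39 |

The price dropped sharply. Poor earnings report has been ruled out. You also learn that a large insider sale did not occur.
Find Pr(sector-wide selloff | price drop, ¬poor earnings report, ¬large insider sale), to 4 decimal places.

Sum P(price drop|·) weighted by the priors over both values of sector-wide selloff:
  P(price drop | ¬poor earnings report, ¬large insider sale) = 0.02·0.95 + 0.39·0.05
        = 0.019000 + 0.019500 = 0.038500
Configurations with sector-wide selloff contribute 0.019500, so
  P(sector-wide selloff | price drop, ¬poor earnings report, ¬large insider sale) = 0.019500 / 0.038500 ≈ 0.5065

Pr(sector-wide selloff | price drop, ¬poor earnings report, ¬large insider sale) ≈ 0.5065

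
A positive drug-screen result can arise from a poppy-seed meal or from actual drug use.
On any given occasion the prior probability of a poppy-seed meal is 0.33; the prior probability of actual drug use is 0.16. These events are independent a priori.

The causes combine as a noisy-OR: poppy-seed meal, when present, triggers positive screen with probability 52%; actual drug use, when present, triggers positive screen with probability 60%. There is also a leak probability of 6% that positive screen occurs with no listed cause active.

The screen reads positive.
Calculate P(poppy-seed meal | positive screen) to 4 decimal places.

Under noisy-OR, P(positive screen | causes) = 1 − (1−0.06)·∏(1−qᵢ) over the active causes.
Weight on poppy-seed meal=true, given the evidence: 0.152127 + 0.043271 = 0.195398
Denominator P(positive screen): 0.06×0.67×0.84 + 0.624×0.67×0.16 + 0.5488×0.33×0.84 + 0.81952×0.33×0.16 = 0.296059
Posterior = 0.195398 / 0.296059 ≈ 0.6600

P(poppy-seed meal | positive screen) ≈ 0.6600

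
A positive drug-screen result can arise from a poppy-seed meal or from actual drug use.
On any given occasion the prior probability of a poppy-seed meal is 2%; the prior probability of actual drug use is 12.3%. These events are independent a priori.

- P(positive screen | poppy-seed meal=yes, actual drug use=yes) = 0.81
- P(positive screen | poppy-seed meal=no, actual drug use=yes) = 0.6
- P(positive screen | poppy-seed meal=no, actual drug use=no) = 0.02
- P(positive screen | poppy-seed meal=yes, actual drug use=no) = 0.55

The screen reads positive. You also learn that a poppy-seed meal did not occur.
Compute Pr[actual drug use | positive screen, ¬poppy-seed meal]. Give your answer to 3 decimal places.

Enumerate both values of actual drug use and weight by the priors:
  P(positive screen | ¬poppy-seed meal) = 0.02·0.877 + 0.6·0.123
        = 0.017540 + 0.073800 = 0.091340
The terms with actual drug use present sum to 0.073800, so
  P(actual drug use | positive screen, ¬poppy-seed meal) = 0.073800 / 0.091340 ≈ 0.808

Pr[actual drug use | positive screen, ¬poppy-seed meal] ≈ 0.808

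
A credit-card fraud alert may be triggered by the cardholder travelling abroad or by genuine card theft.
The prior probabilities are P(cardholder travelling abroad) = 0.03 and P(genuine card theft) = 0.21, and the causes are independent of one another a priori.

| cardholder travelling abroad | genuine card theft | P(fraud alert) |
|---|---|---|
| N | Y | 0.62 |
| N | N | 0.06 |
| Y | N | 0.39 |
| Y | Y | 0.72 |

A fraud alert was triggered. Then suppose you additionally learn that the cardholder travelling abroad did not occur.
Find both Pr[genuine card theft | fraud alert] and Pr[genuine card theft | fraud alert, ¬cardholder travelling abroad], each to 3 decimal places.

Pr[genuine card theft | fraud alert] ≈ 0.703; Pr[genuine card theft | fraud alert, ¬cardholder travelling abroad] ≈ 0.733

Numerator (weight on configurations with genuine card theft): 0.126294 + 0.004536 = 0.130830
Normalizer over all consistent configurations: 0.06*0.97*0.79 + 0.62*0.97*0.21 + 0.39*0.03*0.79 + 0.72*0.03*0.21 = 0.186051
Posterior = 0.130830 / 0.186051 ≈ 0.703

With the extra evidence:
P(fraud alert | ¬cardholder travelling abroad) = 0.06·0.79 + 0.62·0.21 = 0.047400 + 0.130200 = 0.177600
Of this, 0.130200 comes from 0.62·0.21 (the genuine card theft=true cases).
P(genuine card theft | fraud alert, ¬cardholder travelling abroad) = 0.130200 / 0.177600 ≈ 0.733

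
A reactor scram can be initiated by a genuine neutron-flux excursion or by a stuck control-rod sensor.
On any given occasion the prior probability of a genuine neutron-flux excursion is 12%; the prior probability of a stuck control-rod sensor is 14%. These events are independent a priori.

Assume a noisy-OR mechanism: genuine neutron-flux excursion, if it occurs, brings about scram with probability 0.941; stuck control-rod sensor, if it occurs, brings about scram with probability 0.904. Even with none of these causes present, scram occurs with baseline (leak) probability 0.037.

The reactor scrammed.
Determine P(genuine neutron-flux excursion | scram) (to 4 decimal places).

Under noisy-OR, P(scram | causes) = 1 − (1−0.037)·∏(1−qᵢ) over the active causes.
Weight on genuine neutron-flux excursion=true, given the evidence: 0.097336 + 0.016708 = 0.114044
Normalizer over all consistent configurations: 0.037*0.88*0.86 + 0.907552*0.88*0.14 + 0.943183*0.12*0.86 + 0.994546*0.12*0.14 = 0.253856
Posterior = 0.114044 / 0.253856 ≈ 0.4492

P(genuine neutron-flux excursion | scram) ≈ 0.4492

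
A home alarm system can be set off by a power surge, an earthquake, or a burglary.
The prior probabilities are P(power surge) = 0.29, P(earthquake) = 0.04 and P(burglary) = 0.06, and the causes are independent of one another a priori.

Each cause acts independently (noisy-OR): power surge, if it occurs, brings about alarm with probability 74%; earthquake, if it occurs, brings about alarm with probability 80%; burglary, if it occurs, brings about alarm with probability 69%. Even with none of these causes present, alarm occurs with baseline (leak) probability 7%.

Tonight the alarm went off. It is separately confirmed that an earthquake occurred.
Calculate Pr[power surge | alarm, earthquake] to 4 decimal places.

Under noisy-OR, P(alarm | causes) = 1 − (1−0.07)·∏(1−qᵢ) over the active causes.
By total probability over the 4 (power surge, burglary) configurations:
  P(alarm | earthquake) = 0.814*0.71*0.94 + 0.94234*0.71*0.06 + 0.95164*0.29*0.94 + 0.985008*0.29*0.06
        = 0.543264 + 0.040144 + 0.259417 + 0.017139 = 0.859964
The terms with power surge present sum to 0.276556, so
  P(power surge | alarm, earthquake) = 0.276556 / 0.859964 ≈ 0.3216

Pr[power surge | alarm, earthquake] ≈ 0.3216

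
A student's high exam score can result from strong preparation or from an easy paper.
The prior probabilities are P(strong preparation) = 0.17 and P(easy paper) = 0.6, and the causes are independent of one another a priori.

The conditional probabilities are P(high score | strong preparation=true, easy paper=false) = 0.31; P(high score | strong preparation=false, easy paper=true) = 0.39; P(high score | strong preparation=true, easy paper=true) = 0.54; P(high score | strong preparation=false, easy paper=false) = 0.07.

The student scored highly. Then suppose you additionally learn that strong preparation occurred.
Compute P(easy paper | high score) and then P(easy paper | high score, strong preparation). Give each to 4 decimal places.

P(easy paper | high score) ≈ 0.8491; P(easy paper | high score, strong preparation) ≈ 0.7232

P(high score) = 0.07×0.83×0.4 + 0.39×0.83×0.6 + 0.31×0.17×0.4 + 0.54×0.17×0.6 = 0.023240 + 0.194220 + 0.021080 + 0.055080 = 0.293620
The easy paper-present share is 0.194220 + 0.055080 = 0.249300.
P(easy paper | high score) = 0.249300 / 0.293620 ≈ 0.8491

With the extra evidence:
Numerator (weight on configurations with easy paper): 0.54×0.6 = 0.324000
The normalizing constant is 0.31×0.4 + 0.54×0.6 = 0.448000
Posterior = 0.324000 / 0.448000 ≈ 0.7232
The drop from 0.8491 to 0.7232 is the explaining-away (discounting) effect.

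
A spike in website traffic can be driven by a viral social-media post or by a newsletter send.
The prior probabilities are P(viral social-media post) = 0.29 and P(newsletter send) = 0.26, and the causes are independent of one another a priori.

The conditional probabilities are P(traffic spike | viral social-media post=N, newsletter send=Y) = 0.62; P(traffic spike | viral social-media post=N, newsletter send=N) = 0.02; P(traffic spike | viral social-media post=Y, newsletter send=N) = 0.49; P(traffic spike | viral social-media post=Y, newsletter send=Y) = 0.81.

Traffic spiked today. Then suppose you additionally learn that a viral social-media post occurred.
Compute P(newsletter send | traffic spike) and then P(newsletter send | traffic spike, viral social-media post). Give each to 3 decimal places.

P(newsletter send | traffic spike) ≈ 0.603; P(newsletter send | traffic spike, viral social-media post) ≈ 0.367

P(traffic spike) = 0.02*0.71*0.74 + 0.62*0.71*0.26 + 0.49*0.29*0.74 + 0.81*0.29*0.26 = 0.010508 + 0.114452 + 0.105154 + 0.061074 = 0.291188
The newsletter send-present share is 0.114452 + 0.061074 = 0.175526.
Hence the posterior is 0.175526/0.291188 ≈ 0.603.

Now also conditioning on viral social-media post=true:
Sum P(traffic spike|·) weighted by the priors over both values of newsletter send:
  P(traffic spike | viral social-media post) = 0.49×0.74 + 0.81×0.26
        = 0.362600 + 0.210600 = 0.573200
Keeping only the newsletter send-present terms gives 0.210600, so
  P(newsletter send | traffic spike, viral social-media post) = 0.210600 / 0.573200 ≈ 0.367
The drop from 0.603 to 0.367 is the explaining-away (discounting) effect.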